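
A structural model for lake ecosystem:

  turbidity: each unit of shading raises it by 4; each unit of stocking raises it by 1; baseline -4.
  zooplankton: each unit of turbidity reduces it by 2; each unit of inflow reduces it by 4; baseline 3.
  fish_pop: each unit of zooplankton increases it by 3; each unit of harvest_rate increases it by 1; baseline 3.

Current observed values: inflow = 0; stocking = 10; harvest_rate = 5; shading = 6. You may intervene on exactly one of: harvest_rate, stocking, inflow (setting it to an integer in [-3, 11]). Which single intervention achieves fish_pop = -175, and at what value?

Intervening on harvest_rate: fish_pop = harvest_rate - 168. Reaching -175 requires harvest_rate = -7, outside [-3, 11].
Intervening on stocking: fish_pop = -6*stocking - 103. Reaching -175 requires stocking = 12, outside [-3, 11].
Intervening on inflow: with other inputs at their observed values, fish_pop = -12*inflow - 163. Solving for -175 gives inflow = 1, within [-3, 11].

set inflow = 1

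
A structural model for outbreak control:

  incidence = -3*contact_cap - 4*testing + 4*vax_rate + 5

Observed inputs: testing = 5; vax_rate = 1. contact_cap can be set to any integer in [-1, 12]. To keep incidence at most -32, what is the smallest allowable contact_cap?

contact_cap = 7

Substituting into the incidence equation gives incidence = -3*contact_cap - 11.
Require -3*contact_cap - 11 ≤ -32, so contact_cap ≥ 7.
The smallest integer in [-1, 12] satisfying this is 7.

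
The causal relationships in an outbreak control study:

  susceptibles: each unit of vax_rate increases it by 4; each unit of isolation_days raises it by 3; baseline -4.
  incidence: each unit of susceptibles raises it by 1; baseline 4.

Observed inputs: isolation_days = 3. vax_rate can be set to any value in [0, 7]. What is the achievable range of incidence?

9 to 37

Substituting into the susceptibles equation gives susceptibles = 4*vax_rate + 5.
Substituting into the incidence equation gives incidence = 4*vax_rate + 9.
Linear in vax_rate, so extremes are at the endpoints: vax_rate = 0 gives incidence = 9; vax_rate = 7 gives incidence = 37.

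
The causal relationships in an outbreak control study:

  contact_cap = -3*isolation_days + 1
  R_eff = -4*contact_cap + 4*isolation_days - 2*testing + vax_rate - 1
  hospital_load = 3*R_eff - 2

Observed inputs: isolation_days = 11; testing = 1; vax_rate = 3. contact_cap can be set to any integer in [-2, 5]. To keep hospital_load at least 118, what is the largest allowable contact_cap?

Intervening on contact_cap fixes its value directly, overriding its dependence on isolation_days.
Substituting into the R_eff equation gives R_eff = -4*contact_cap + 44.
Substituting into the hospital_load equation gives hospital_load = -12*contact_cap + 130.
Require -12*contact_cap + 130 ≥ 118, so contact_cap ≤ 1.
The largest integer in [-2, 5] satisfying this is 1.

contact_cap = 1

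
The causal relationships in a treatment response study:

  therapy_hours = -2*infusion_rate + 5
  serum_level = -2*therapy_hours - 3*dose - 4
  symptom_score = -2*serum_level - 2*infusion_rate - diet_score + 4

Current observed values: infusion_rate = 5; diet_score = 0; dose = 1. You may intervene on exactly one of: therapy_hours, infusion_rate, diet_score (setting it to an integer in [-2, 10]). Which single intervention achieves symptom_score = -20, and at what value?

Intervening on therapy_hours: symptom_score = 4*therapy_hours + 8. Reaching -20 requires therapy_hours = -7, outside [-2, 10].
Intervening on infusion_rate: symptom_score = -10*infusion_rate + 38. Reaching -20 requires infusion_rate = 29/5, not an integer.
Intervening on diet_score: with other inputs at their observed values, symptom_score = -diet_score - 12. Solving for -20 gives diet_score = 8, within [-2, 10].

set diet_score = 8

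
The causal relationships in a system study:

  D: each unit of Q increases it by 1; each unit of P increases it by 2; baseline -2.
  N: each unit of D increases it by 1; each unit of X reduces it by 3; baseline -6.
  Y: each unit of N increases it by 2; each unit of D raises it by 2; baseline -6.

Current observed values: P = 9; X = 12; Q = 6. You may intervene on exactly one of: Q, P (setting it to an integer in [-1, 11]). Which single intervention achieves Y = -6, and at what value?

Intervening on Q: with other inputs at their observed values, Y = 4*Q - 26. Solving for -6 gives Q = 5, within [-1, 11].
Intervening on P: Y = 8*P - 74. Reaching -6 requires P = 17/2, not an integer.

set Q = 5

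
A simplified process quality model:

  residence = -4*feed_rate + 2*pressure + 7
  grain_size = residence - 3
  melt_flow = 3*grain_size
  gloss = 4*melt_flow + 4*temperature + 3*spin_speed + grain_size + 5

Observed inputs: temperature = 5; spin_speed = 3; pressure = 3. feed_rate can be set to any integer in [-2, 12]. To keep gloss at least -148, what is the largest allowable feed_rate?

Substituting into the residence equation gives residence = -4*feed_rate + 13.
This gives grain_size = -4*feed_rate + 10.
Substituting into the melt_flow equation gives melt_flow = -12*feed_rate + 30.
So gloss = -52*feed_rate + 164.
Require -52*feed_rate + 164 ≥ -148, so feed_rate ≤ 6.
The largest integer in [-2, 12] satisfying this is 6.

feed_rate = 6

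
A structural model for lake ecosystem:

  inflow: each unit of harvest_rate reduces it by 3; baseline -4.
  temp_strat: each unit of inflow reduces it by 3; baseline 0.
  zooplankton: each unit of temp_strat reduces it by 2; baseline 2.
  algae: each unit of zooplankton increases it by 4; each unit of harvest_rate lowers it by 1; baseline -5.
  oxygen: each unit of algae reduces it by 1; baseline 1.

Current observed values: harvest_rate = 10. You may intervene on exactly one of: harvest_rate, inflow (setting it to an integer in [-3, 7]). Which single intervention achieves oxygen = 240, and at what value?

Intervening on harvest_rate: with other inputs at their observed values, oxygen = 73*harvest_rate + 94. Solving for 240 gives harvest_rate = 2, within [-3, 7].
Intervening on inflow: oxygen = -24*inflow + 8. Reaching 240 requires inflow = -29/3, not an integer.

set harvest_rate = 2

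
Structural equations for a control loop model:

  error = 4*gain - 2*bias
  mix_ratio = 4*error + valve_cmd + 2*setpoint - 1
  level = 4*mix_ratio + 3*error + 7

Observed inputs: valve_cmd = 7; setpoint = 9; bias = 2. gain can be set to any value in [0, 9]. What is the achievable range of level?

27 to 711

Substituting into the error equation gives error = 4*gain - 4.
This gives mix_ratio = 16*gain + 8.
Substituting into the level equation gives level = 76*gain + 27.
Linear in gain, so extremes are at the endpoints: gain = 0 gives level = 27; gain = 9 gives level = 711.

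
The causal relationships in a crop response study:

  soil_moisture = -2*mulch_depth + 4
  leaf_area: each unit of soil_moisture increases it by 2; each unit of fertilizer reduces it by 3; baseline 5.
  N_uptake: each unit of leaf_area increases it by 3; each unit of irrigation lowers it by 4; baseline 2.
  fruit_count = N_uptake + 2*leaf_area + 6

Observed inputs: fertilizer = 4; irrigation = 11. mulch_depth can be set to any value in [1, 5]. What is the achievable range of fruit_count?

Substituting into the leaf_area equation gives leaf_area = -4*mulch_depth + 1.
Substituting into the N_uptake equation gives N_uptake = -12*mulch_depth - 39.
So fruit_count = -20*mulch_depth - 31.
Linear in mulch_depth, so extremes are at the endpoints: mulch_depth = 1 gives fruit_count = -51; mulch_depth = 5 gives fruit_count = -131.

-131 to -51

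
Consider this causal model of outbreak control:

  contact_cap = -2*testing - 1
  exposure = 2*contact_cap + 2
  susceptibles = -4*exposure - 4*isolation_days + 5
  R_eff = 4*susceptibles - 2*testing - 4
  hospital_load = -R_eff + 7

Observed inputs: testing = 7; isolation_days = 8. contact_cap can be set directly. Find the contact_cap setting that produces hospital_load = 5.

Intervening on contact_cap fixes its value directly, overriding its dependence on testing.
Substituting into the susceptibles equation gives susceptibles = -8*contact_cap - 35.
Substituting into the R_eff equation gives R_eff = -32*contact_cap - 158.
Substituting into the hospital_load equation gives hospital_load = 32*contact_cap + 165.
Solve 32*contact_cap + 165 = 5: contact_cap = (5 - 165) / 32 = -5.

contact_cap = -5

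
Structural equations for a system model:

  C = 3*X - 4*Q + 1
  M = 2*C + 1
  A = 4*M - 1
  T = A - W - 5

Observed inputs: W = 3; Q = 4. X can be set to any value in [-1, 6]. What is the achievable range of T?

-149 to 19

Substituting into the C equation gives C = 3*X - 15.
Substituting into the M equation gives M = 6*X - 29.
Substituting into the A equation gives A = 24*X - 117.
T becomes 24*X - 125.
Linear in X, so extremes are at the endpoints: X = -1 gives T = -149; X = 6 gives T = 19.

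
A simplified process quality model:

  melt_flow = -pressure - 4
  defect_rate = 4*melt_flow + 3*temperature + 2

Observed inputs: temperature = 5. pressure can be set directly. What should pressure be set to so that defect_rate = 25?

pressure = -6

Substituting into the defect_rate equation gives defect_rate = -4*pressure + 1.
Solve -4*pressure + 1 = 25: pressure = (25 - 1) / -4 = -6.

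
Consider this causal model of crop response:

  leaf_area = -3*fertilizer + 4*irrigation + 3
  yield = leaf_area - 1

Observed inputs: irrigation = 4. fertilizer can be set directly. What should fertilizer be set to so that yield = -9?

fertilizer = 9

Substituting into the leaf_area equation gives leaf_area = -3*fertilizer + 19.
Substituting into the yield equation gives yield = -3*fertilizer + 18.
Solve -3*fertilizer + 18 = -9: fertilizer = (-9 - 18) / -3 = 9.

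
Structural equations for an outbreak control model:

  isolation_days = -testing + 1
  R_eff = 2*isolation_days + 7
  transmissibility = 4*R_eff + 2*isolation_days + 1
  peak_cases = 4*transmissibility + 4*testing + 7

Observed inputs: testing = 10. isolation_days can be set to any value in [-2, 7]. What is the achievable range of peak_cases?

83 to 443

Intervening on isolation_days fixes its value directly, overriding its dependence on testing.
Substituting into the transmissibility equation gives transmissibility = 10*isolation_days + 29.
Substituting into the peak_cases equation gives peak_cases = 40*isolation_days + 163.
Linear in isolation_days, so extremes are at the endpoints: isolation_days = -2 gives peak_cases = 83; isolation_days = 7 gives peak_cases = 443.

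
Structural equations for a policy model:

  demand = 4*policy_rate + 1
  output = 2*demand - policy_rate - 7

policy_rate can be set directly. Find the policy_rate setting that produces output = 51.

Substituting into the output equation gives output = 7*policy_rate - 5.
Solve 7*policy_rate - 5 = 51: policy_rate = (51 + 5) / 7 = 8.

policy_rate = 8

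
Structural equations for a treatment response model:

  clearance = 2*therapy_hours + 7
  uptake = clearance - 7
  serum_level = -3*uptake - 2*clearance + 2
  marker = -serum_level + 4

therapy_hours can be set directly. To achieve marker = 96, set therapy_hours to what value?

therapy_hours = 8

Substituting into the uptake equation gives uptake = 2*therapy_hours.
So serum_level = -10*therapy_hours - 12.
This gives marker = 10*therapy_hours + 16.
Solve 10*therapy_hours + 16 = 96: therapy_hours = (96 - 16) / 10 = 8.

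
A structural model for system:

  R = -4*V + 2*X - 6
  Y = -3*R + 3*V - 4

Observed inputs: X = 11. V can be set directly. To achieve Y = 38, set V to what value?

Substituting into the R equation gives R = -4*V + 16.
Y becomes 15*V - 52.
Solve 15*V - 52 = 38: V = (38 + 52) / 15 = 6.

V = 6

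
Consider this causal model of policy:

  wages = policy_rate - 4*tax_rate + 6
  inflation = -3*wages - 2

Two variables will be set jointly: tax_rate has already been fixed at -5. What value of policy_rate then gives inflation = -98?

policy_rate = 6

With tax_rate held at -5:
Substituting into the wages equation gives wages = policy_rate + 26.
Substituting into the inflation equation gives inflation = -3*policy_rate - 80.
Solve -3*policy_rate - 80 = -98: policy_rate = (-98 + 80) / -3 = 6.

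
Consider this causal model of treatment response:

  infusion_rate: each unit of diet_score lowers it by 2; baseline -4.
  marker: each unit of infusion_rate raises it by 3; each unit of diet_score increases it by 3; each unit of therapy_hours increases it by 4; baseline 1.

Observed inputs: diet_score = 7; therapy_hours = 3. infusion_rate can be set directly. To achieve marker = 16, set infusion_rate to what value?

infusion_rate = -6

Intervening on infusion_rate fixes its value directly, overriding its dependence on diet_score.
Substituting into the marker equation gives marker = 3*infusion_rate + 34.
Solve 3*infusion_rate + 34 = 16: infusion_rate = (16 - 34) / 3 = -6.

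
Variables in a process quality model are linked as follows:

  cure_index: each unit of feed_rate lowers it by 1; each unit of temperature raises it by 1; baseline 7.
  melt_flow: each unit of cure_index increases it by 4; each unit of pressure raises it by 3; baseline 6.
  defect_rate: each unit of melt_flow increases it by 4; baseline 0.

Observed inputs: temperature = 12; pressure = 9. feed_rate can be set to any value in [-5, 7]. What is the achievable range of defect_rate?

Substituting into the cure_index equation gives cure_index = -feed_rate + 19.
Substituting into the melt_flow equation gives melt_flow = -4*feed_rate + 109.
This gives defect_rate = -16*feed_rate + 436.
Linear in feed_rate, so extremes are at the endpoints: feed_rate = -5 gives defect_rate = 516; feed_rate = 7 gives defect_rate = 324.

324 to 516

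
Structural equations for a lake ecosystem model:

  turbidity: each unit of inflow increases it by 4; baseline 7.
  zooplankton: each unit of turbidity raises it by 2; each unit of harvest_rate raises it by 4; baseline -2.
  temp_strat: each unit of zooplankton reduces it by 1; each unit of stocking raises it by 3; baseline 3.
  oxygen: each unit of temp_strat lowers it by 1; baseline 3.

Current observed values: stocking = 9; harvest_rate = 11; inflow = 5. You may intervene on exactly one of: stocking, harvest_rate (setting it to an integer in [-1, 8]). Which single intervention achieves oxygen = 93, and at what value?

Intervening on stocking: with other inputs at their observed values, oxygen = -3*stocking + 96. Solving for 93 gives stocking = 1, within [-1, 8].
Intervening on harvest_rate: oxygen = 4*harvest_rate + 25. Reaching 93 requires harvest_rate = 17, outside [-1, 8].

set stocking = 1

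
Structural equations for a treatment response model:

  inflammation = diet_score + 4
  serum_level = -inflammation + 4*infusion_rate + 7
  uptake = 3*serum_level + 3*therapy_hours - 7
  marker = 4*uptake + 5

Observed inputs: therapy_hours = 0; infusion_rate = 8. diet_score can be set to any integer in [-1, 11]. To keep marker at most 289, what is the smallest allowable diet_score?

diet_score = 9

Substituting into the serum_level equation gives serum_level = -diet_score + 35.
Substituting into the uptake equation gives uptake = -3*diet_score + 98.
This gives marker = -12*diet_score + 397.
Require -12*diet_score + 397 ≤ 289, so diet_score ≥ 9.
The smallest integer in [-1, 11] satisfying this is 9.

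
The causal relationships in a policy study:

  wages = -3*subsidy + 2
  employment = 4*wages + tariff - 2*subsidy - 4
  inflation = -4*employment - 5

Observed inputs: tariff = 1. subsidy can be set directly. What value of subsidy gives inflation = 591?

subsidy = 11

Substituting into the employment equation gives employment = -14*subsidy + 5.
So inflation = 56*subsidy - 25.
Solve 56*subsidy - 25 = 591: subsidy = (591 + 25) / 56 = 11.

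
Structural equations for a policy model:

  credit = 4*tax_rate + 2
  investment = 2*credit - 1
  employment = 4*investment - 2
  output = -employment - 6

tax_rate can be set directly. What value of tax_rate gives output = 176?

tax_rate = -6

Substituting into the investment equation gives investment = 8*tax_rate + 3.
So employment = 32*tax_rate + 10.
Substituting into the output equation gives output = -32*tax_rate - 16.
Solve -32*tax_rate - 16 = 176: tax_rate = (176 + 16) / -32 = -6.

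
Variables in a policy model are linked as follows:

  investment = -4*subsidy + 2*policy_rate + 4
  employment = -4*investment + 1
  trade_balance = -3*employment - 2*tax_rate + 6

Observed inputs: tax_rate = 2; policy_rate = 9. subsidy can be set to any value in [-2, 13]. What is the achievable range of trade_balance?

Substituting into the investment equation gives investment = -4*subsidy + 22.
Substituting into the employment equation gives employment = 16*subsidy - 87.
trade_balance becomes -48*subsidy + 263.
Linear in subsidy, so extremes are at the endpoints: subsidy = -2 gives trade_balance = 359; subsidy = 13 gives trade_balance = -361.

-361 to 359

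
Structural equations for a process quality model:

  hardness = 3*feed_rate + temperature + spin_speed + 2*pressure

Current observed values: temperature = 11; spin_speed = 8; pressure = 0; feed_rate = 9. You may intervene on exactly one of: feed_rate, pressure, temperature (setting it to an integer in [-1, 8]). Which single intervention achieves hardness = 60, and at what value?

set pressure = 7

Intervening on feed_rate: hardness = 3*feed_rate + 19. Reaching 60 requires feed_rate = 41/3, not an integer.
Intervening on pressure: with other inputs at their observed values, hardness = 2*pressure + 46. Solving for 60 gives pressure = 7, within [-1, 8].
Intervening on temperature: hardness = temperature + 35. Reaching 60 requires temperature = 25, outside [-1, 8].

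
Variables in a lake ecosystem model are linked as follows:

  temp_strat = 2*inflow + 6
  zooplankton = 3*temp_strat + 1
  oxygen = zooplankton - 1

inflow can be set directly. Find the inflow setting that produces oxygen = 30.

Substituting into the zooplankton equation gives zooplankton = 6*inflow + 19.
Substituting into the oxygen equation gives oxygen = 6*inflow + 18.
Solve 6*inflow + 18 = 30: inflow = (30 - 18) / 6 = 2.

inflow = 2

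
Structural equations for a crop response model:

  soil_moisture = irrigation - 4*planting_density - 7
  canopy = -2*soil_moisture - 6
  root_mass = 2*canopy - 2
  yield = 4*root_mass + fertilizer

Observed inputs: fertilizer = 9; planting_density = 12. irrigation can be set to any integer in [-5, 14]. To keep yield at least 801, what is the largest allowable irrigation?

Substituting into the soil_moisture equation gives soil_moisture = irrigation - 55.
Substituting into the canopy equation gives canopy = -2*irrigation + 104.
Substituting into the root_mass equation gives root_mass = -4*irrigation + 206.
So yield = -16*irrigation + 833.
Require -16*irrigation + 833 ≥ 801, so irrigation ≤ 2.
The largest integer in [-5, 14] satisfying this is 2.

irrigation = 2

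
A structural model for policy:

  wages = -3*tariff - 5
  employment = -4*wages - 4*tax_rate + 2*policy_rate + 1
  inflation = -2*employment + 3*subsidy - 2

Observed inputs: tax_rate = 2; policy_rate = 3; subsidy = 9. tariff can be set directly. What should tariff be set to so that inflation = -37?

tariff = 1

Substituting into the employment equation gives employment = 12*tariff + 19.
inflation becomes -24*tariff - 13.
Solve -24*tariff - 13 = -37: tariff = (-37 + 13) / -24 = 1.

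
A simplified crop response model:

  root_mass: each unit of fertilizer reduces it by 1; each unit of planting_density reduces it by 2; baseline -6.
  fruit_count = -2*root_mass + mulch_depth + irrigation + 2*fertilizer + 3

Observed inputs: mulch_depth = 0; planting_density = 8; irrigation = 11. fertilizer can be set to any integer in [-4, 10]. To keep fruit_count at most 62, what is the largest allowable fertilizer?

Substituting into the root_mass equation gives root_mass = -fertilizer - 22.
This gives fruit_count = 4*fertilizer + 58.
Require 4*fertilizer + 58 ≤ 62, so fertilizer ≤ 1.
The largest integer in [-4, 10] satisfying this is 1.

fertilizer = 1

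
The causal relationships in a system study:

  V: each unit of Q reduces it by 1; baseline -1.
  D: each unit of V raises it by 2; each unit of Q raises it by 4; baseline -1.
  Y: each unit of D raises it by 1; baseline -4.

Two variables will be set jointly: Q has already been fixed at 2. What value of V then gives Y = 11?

With Q held at 2:
Intervening on V fixes its value directly, overriding its dependence on Q.
Substituting into the D equation gives D = 2*V + 7.
This gives Y = 2*V + 3.
Solve 2*V + 3 = 11: V = (11 - 3) / 2 = 4.

V = 4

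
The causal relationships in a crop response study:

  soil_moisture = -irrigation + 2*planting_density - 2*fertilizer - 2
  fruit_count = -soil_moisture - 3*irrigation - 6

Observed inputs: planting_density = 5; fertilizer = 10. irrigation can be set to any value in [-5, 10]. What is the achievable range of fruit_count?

Substituting into the soil_moisture equation gives soil_moisture = -irrigation - 12.
This gives fruit_count = -2*irrigation + 6.
Linear in irrigation, so extremes are at the endpoints: irrigation = -5 gives fruit_count = 16; irrigation = 10 gives fruit_count = -14.

-14 to 16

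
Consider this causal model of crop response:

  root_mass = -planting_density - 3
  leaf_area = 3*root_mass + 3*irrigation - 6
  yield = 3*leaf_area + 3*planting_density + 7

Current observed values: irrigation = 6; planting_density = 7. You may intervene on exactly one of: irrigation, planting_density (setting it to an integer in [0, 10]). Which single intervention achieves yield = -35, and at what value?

set irrigation = 5

Intervening on irrigation: with other inputs at their observed values, yield = 9*irrigation - 80. Solving for -35 gives irrigation = 5, within [0, 10].
Intervening on planting_density: yield = -6*planting_density + 16. Reaching -35 requires planting_density = 17/2, not an integer.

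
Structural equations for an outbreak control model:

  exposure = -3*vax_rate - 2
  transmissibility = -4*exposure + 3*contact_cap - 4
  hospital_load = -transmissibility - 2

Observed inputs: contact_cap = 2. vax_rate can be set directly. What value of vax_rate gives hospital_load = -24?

Substituting into the transmissibility equation gives transmissibility = 12*vax_rate + 10.
hospital_load becomes -12*vax_rate - 12.
Solve -12*vax_rate - 12 = -24: vax_rate = (-24 + 12) / -12 = 1.

vax_rate = 1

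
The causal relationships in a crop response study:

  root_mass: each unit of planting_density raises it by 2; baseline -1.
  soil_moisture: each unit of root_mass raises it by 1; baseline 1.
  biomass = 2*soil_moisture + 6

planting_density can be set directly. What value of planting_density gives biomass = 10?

planting_density = 1

Substituting into the soil_moisture equation gives soil_moisture = 2*planting_density.
Substituting into the biomass equation gives biomass = 4*planting_density + 6.
Solve 4*planting_density + 6 = 10: planting_density = (10 - 6) / 4 = 1.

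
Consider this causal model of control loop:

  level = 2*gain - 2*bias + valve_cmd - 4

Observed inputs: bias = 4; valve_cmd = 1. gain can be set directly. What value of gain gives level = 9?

Substituting into the level equation gives level = 2*gain - 11.
Solve 2*gain - 11 = 9: gain = (9 + 11) / 2 = 10.

gain = 10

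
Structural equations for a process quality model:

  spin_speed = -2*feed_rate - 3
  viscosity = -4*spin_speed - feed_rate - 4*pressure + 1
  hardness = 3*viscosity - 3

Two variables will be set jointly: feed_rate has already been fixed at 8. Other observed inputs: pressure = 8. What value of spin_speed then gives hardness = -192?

With feed_rate held at 8:
Intervening on spin_speed fixes its value directly, overriding its dependence on feed_rate.
Substituting into the viscosity equation gives viscosity = -4*spin_speed - 39.
This gives hardness = -12*spin_speed - 120.
Solve -12*spin_speed - 120 = -192: spin_speed = (-192 + 120) / -12 = 6.

spin_speed = 6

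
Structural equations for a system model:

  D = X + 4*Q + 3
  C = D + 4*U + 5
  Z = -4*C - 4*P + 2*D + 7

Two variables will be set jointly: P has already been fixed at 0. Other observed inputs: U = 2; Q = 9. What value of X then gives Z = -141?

With P held at 0:
Substituting into the D equation gives D = X + 39.
Substituting into the C equation gives C = X + 52.
Substituting into the Z equation gives Z = -2*X - 123.
Solve -2*X - 123 = -141: X = (-141 + 123) / -2 = 9.

X = 9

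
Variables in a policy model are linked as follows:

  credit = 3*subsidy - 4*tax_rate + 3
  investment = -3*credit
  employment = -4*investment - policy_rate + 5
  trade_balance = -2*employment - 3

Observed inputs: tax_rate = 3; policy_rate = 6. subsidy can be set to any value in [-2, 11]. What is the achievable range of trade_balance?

Substituting into the credit equation gives credit = 3*subsidy - 9.
Substituting into the investment equation gives investment = -9*subsidy + 27.
Substituting into the employment equation gives employment = 36*subsidy - 109.
Substituting into the trade_balance equation gives trade_balance = -72*subsidy + 215.
Linear in subsidy, so extremes are at the endpoints: subsidy = -2 gives trade_balance = 359; subsidy = 11 gives trade_balance = -577.

-577 to 359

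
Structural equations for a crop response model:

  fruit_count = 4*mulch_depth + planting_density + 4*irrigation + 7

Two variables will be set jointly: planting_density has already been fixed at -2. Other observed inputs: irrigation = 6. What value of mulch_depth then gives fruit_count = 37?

With planting_density held at -2:
Substituting into the fruit_count equation gives fruit_count = 4*mulch_depth + 29.
Solve 4*mulch_depth + 29 = 37: mulch_depth = (37 - 29) / 4 = 2.

mulch_depth = 2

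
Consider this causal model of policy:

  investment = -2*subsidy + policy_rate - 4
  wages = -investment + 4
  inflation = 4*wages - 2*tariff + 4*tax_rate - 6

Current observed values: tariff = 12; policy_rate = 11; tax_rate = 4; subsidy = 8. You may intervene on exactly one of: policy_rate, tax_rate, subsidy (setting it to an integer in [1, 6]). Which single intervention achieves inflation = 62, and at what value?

set policy_rate = 5

Intervening on policy_rate: with other inputs at their observed values, inflation = -4*policy_rate + 82. Solving for 62 gives policy_rate = 5, within [1, 6].
Intervening on tax_rate: inflation = 4*tax_rate + 22. Reaching 62 requires tax_rate = 10, outside [1, 6].
Intervening on subsidy: inflation = 8*subsidy - 26. Reaching 62 requires subsidy = 11, outside [1, 6].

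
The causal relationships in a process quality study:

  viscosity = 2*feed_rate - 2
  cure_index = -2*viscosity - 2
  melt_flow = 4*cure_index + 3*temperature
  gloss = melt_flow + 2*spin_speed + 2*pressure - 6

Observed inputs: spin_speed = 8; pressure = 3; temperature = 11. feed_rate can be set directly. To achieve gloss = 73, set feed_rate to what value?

Substituting into the cure_index equation gives cure_index = -4*feed_rate + 2.
Substituting into the melt_flow equation gives melt_flow = -16*feed_rate + 41.
So gloss = -16*feed_rate + 57.
Solve -16*feed_rate + 57 = 73: feed_rate = (73 - 57) / -16 = -1.

feed_rate = -1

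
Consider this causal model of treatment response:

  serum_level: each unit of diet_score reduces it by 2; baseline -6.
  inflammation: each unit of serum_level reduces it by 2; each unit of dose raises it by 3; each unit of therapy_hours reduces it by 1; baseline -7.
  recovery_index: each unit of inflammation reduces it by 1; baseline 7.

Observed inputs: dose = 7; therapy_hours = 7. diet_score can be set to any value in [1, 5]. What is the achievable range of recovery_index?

-32 to -16

Substituting into the inflammation equation gives inflammation = 4*diet_score + 19.
Substituting into the recovery_index equation gives recovery_index = -4*diet_score - 12.
Linear in diet_score, so extremes are at the endpoints: diet_score = 1 gives recovery_index = -16; diet_score = 5 gives recovery_index = -32.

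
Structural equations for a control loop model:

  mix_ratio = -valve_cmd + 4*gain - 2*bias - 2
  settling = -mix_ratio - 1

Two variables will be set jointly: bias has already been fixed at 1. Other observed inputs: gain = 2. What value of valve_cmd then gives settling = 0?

With bias held at 1:
Substituting into the mix_ratio equation gives mix_ratio = -valve_cmd + 4.
Substituting into the settling equation gives settling = valve_cmd - 5.
Solve valve_cmd - 5 = 0: valve_cmd = (0 + 5) / 1 = 5.

valve_cmd = 5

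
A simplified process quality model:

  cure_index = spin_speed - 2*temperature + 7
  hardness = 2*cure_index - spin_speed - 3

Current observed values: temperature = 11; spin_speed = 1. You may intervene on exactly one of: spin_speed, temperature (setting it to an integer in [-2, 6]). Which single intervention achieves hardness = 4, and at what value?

Intervening on spin_speed: hardness = spin_speed - 33. Reaching 4 requires spin_speed = 37, outside [-2, 6].
Intervening on temperature: with other inputs at their observed values, hardness = -4*temperature + 12. Solving for 4 gives temperature = 2, within [-2, 6].

set temperature = 2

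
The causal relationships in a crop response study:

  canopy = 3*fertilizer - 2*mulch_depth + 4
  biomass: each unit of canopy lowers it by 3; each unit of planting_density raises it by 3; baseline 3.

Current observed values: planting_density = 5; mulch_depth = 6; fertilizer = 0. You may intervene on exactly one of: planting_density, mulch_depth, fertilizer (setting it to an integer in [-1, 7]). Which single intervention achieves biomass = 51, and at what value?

Intervening on planting_density: biomass = 3*planting_density + 27. Reaching 51 requires planting_density = 8, outside [-1, 7].
Intervening on mulch_depth: biomass = 6*mulch_depth + 6. Reaching 51 requires mulch_depth = 15/2, not an integer.
Intervening on fertilizer: with other inputs at their observed values, biomass = -9*fertilizer + 42. Solving for 51 gives fertilizer = -1, within [-1, 7].

set fertilizer = -1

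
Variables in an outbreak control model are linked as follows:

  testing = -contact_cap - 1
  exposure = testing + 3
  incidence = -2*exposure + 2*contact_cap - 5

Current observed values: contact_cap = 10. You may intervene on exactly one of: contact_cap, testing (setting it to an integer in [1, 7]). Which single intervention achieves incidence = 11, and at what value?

Intervening on contact_cap: with other inputs at their observed values, incidence = 4*contact_cap - 9. Solving for 11 gives contact_cap = 5, within [1, 7].
Intervening on testing: incidence = -2*testing + 9. Reaching 11 requires testing = -1, outside [1, 7].

set contact_cap = 5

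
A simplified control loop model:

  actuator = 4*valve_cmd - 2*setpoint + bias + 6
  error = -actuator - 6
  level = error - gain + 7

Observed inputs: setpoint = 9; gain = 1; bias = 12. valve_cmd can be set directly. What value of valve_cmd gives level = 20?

Substituting into the actuator equation gives actuator = 4*valve_cmd.
Substituting into the error equation gives error = -4*valve_cmd - 6.
Substituting into the level equation gives level = -4*valve_cmd.
Solve -4*valve_cmd = 20: valve_cmd = 20 / -4 = -5.

valve_cmd = -5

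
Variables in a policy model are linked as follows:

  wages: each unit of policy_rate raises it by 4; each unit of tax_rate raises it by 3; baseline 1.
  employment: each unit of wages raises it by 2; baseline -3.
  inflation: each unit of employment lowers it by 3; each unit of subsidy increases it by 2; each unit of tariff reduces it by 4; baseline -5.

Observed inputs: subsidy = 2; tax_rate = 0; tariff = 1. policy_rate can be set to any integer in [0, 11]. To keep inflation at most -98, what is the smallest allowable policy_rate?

policy_rate = 4

Substituting into the wages equation gives wages = 4*policy_rate + 1.
Substituting into the employment equation gives employment = 8*policy_rate - 1.
This gives inflation = -24*policy_rate - 2.
Require -24*policy_rate - 2 ≤ -98, so policy_rate ≥ 4.
The smallest integer in [0, 11] satisfying this is 4.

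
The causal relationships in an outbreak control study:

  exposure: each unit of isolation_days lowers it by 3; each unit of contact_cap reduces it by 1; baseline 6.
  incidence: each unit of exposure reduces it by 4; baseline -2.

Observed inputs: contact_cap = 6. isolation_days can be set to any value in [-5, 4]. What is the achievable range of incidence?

-62 to 46

Substituting into the exposure equation gives exposure = -3*isolation_days.
Substituting into the incidence equation gives incidence = 12*isolation_days - 2.
Linear in isolation_days, so extremes are at the endpoints: isolation_days = -5 gives incidence = -62; isolation_days = 4 gives incidence = 46.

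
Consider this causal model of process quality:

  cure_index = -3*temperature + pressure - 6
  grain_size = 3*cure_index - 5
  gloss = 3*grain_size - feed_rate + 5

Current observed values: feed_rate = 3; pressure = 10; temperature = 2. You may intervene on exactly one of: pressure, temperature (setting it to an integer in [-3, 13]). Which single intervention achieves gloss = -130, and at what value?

Intervening on pressure: with other inputs at their observed values, gloss = 9*pressure - 121. Solving for -130 gives pressure = -1, within [-3, 13].
Intervening on temperature: gloss = -27*temperature + 23. Reaching -130 requires temperature = 17/3, not an integer.

set pressure = -1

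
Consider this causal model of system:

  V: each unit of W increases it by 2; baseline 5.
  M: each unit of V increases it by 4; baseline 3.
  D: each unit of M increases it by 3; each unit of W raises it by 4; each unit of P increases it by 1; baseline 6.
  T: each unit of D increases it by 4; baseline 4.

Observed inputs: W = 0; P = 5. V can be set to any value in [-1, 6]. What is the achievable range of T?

36 to 372

Intervening on V fixes its value directly, overriding its dependence on W.
Substituting into the D equation gives D = 12*V + 20.
Substituting into the T equation gives T = 48*V + 84.
Linear in V, so extremes are at the endpoints: V = -1 gives T = 36; V = 6 gives T = 372.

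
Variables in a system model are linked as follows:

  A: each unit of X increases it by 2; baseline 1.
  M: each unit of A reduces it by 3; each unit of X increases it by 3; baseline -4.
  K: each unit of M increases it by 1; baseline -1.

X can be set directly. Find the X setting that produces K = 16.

Substituting into the M equation gives M = -3*X - 7.
Substituting into the K equation gives K = -3*X - 8.
Solve -3*X - 8 = 16: X = (16 + 8) / -3 = -8.

X = -8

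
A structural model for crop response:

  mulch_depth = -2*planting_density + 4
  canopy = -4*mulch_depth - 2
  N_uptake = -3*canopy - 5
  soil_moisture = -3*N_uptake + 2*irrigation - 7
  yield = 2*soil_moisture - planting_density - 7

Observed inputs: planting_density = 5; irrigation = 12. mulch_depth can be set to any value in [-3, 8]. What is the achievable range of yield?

Intervening on mulch_depth fixes its value directly, overriding its dependence on planting_density.
Substituting into the N_uptake equation gives N_uptake = 12*mulch_depth + 1.
Substituting into the soil_moisture equation gives soil_moisture = -36*mulch_depth + 14.
Substituting into the yield equation gives yield = -72*mulch_depth + 16.
Linear in mulch_depth, so extremes are at the endpoints: mulch_depth = -3 gives yield = 232; mulch_depth = 8 gives yield = -560.

-560 to 232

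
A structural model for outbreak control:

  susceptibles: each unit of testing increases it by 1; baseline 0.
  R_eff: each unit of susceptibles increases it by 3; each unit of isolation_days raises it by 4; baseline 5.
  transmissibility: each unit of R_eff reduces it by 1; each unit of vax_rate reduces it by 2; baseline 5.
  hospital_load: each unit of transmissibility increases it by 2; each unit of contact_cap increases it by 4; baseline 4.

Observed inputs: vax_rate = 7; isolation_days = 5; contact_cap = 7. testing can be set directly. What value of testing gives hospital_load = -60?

testing = 4

Substituting into the R_eff equation gives R_eff = 3*testing + 25.
So transmissibility = -3*testing - 34.
Substituting into the hospital_load equation gives hospital_load = -6*testing - 36.
Solve -6*testing - 36 = -60: testing = (-60 + 36) / -6 = 4.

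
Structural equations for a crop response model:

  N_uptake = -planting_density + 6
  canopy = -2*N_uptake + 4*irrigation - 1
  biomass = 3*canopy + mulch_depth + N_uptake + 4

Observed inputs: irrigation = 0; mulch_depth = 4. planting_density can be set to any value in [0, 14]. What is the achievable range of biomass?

Substituting into the canopy equation gives canopy = 2*planting_density - 13.
This gives biomass = 5*planting_density - 25.
Linear in planting_density, so extremes are at the endpoints: planting_density = 0 gives biomass = -25; planting_density = 14 gives biomass = 45.

-25 to 45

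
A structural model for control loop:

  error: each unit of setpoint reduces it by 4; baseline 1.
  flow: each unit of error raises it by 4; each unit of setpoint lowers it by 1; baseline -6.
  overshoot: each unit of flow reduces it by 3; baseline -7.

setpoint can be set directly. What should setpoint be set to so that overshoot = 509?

Substituting into the flow equation gives flow = -17*setpoint - 2.
This gives overshoot = 51*setpoint - 1.
Solve 51*setpoint - 1 = 509: setpoint = (509 + 1) / 51 = 10.

setpoint = 10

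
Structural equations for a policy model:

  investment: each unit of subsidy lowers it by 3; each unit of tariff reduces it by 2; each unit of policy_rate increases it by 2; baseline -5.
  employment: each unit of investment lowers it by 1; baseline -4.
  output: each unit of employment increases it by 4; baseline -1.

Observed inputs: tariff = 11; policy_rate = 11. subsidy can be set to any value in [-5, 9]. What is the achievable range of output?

Substituting into the investment equation gives investment = -3*subsidy - 5.
This gives employment = 3*subsidy + 1.
This gives output = 12*subsidy + 3.
Linear in subsidy, so extremes are at the endpoints: subsidy = -5 gives output = -57; subsidy = 9 gives output = 111.

-57 to 111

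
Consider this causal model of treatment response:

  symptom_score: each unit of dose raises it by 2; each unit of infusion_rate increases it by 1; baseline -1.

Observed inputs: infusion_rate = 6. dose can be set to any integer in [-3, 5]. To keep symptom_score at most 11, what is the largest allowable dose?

dose = 3

Substituting into the symptom_score equation gives symptom_score = 2*dose + 5.
Require 2*dose + 5 ≤ 11, so dose ≤ 3.
The largest integer in [-3, 5] satisfying this is 3.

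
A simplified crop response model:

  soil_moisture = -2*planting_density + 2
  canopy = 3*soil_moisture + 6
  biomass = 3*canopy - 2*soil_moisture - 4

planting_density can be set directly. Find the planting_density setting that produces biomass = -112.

Substituting into the canopy equation gives canopy = -6*planting_density + 12.
So biomass = -14*planting_density + 28.
Solve -14*planting_density + 28 = -112: planting_density = (-112 - 28) / -14 = 10.

planting_density = 10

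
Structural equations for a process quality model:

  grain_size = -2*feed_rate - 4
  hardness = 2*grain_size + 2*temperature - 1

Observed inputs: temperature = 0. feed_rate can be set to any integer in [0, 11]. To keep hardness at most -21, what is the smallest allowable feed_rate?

feed_rate = 3

Substituting into the hardness equation gives hardness = -4*feed_rate - 9.
Require -4*feed_rate - 9 ≤ -21, so feed_rate ≥ 3.
The smallest integer in [0, 11] satisfying this is 3.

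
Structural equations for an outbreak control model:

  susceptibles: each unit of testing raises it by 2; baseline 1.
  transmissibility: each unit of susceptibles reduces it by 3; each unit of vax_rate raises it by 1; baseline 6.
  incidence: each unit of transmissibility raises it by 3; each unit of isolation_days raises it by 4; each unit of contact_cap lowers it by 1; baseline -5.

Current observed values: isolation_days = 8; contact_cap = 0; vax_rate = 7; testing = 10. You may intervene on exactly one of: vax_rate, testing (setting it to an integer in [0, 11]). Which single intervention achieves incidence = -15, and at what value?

set testing = 4

Intervening on vax_rate: incidence = 3*vax_rate - 144. Reaching -15 requires vax_rate = 43, outside [0, 11].
Intervening on testing: with other inputs at their observed values, incidence = -18*testing + 57. Solving for -15 gives testing = 4, within [0, 11].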